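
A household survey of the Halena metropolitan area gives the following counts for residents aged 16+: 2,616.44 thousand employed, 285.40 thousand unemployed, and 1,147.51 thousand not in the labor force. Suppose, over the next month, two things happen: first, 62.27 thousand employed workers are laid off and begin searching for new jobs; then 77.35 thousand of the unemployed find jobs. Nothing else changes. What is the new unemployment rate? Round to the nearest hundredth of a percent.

Initially, labor force = 2,616.44 + 285.40 = 2,901.84 thousand, so u = 285.40/2,901.84 = 9.84%.
After the first change, employed falls and unemployed rises by 62.27; labor force unchanged → E = 2,554.17, U = 347.67, labor force = 2,901.84 thousand.
After the second change, unemployed falls and employed rises by 77.35; labor force unchanged → E = 2,631.52, U = 270.32, labor force = 2,901.84 thousand.
New unemployment rate = 270.32 / 2,901.84 = 9.32%.

New unemployment rate ≈ 9.32%.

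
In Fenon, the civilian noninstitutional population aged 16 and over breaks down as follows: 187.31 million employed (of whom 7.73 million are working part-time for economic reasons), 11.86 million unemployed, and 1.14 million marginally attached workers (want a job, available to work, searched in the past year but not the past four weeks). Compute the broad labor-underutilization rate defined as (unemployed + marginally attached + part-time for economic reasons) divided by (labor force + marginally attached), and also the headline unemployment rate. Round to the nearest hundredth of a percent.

Broad underutilization rate ≈ 10.35%; headline unemployment rate ≈ 5.95%.

Labor force = 187.31 + 11.86 = 199.17 million.
Numerator = 11.86 + 1.14 + 7.73 = 20.73 million.
Denominator = 199.17 + 1.14 = 200.31 million.
Broad rate = 20.73 / 200.31 = 10.35%.
Headline unemployment rate = 11.86 / 199.17 = 5.95%.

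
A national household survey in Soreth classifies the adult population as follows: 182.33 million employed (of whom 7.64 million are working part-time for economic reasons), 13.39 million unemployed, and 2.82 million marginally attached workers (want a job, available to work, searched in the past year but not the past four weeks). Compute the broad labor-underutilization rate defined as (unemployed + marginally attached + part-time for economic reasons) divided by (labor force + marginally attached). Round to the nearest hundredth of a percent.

Labor force = 182.33 + 13.39 = 195.72 million.
Numerator = 13.39 + 2.82 + 7.64 = 23.85 million.
Denominator = 195.72 + 2.82 = 198.54 million.
Broad rate = 23.85 / 198.54 = 12.01%.

Broad underutilization rate ≈ 12.01%.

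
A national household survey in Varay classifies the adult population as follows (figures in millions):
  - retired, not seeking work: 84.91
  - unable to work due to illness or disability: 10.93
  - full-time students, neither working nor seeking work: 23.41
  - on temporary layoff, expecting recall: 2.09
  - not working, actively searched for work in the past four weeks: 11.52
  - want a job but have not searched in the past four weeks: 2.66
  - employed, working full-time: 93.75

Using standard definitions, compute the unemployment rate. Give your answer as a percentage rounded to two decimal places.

Unemployment rate ≈ 12.68%.

Employed = 93.75 million.
Unemployed = 2.09 + 11.52 = 13.61 million (jobless and actively searching, or on temporary layoff).
Labor force = 93.75 + 13.61 = 107.36 million.
Unemployment rate = 13.61 / 107.36 = 12.68%.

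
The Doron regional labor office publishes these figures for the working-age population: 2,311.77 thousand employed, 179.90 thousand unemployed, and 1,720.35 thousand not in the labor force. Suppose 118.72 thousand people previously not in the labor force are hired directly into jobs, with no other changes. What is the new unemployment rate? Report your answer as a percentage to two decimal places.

Initially, labor force = 2,311.77 + 179.90 = 2,491.67 thousand, so u = 179.90/2,491.67 = 7.22%.
After the change, employed and labor force both rise by 118.72; unemployed unchanged → E = 2,430.49, U = 179.90, labor force = 2,610.39 thousand.
New unemployment rate = 179.90 / 2,610.39 = 6.89%.

New unemployment rate ≈ 6.89%.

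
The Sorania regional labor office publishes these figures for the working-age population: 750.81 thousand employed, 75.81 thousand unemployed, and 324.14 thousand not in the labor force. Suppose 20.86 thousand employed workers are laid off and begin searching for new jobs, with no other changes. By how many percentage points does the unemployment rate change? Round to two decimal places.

The unemployment rate changes by +2.52 percentage points.

Initially, labor force = 750.81 + 75.81 = 826.62 thousand, so u = 75.81/826.62 = 9.17%.
After the change, employed falls and unemployed rises by 20.86; labor force unchanged → E = 729.95, U = 96.67, labor force = 826.62 thousand.
New unemployment rate = 96.67 / 826.62 = 11.69%.
Change = 11.69% − 9.17% = +2.52 percentage points.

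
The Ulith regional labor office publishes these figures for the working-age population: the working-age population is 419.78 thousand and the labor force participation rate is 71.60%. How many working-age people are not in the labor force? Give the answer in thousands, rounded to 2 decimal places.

About 119.22 thousand are not in the labor force.

Share not in the labor force = 1 − 0.7160 = 0.2840.
Not in labor force = 0.2840 × 419.78 ≈ 119.22 thousand.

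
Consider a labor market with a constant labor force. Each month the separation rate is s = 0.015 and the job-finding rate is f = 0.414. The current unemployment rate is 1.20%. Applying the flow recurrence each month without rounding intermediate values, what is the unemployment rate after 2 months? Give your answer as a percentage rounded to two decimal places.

With a fixed labor force, u_{t+1} = u_t + s·(1−u_t) − f·u_t = u_t·(1−s−f) + s.
Here 1−s−f = 0.571 and s = 0.015.
u_1 = 0.012000 × 0.571 + 0.015 = 0.021852.
u_2 = 0.021852 × 0.571 + 0.015 = 0.027477.

Unemployment rate after two months ≈ 2.75%.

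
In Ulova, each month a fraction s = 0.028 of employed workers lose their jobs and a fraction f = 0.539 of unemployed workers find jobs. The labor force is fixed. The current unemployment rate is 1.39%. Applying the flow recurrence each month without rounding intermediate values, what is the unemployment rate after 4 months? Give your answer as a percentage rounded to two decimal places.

Unemployment rate after four months ≈ 4.81%.

With a fixed labor force, u_{t+1} = u_t + s·(1−u_t) − f·u_t = u_t·(1−s−f) + s.
Here 1−s−f = 0.433 and s = 0.028.
u_1 = 0.013900 × 0.433 + 0.028 = 0.034019.
u_2 = 0.034019 × 0.433 + 0.028 = 0.042730.
u_3 = 0.042730 × 0.433 + 0.028 = 0.046502.
u_4 = 0.046502 × 0.433 + 0.028 = 0.048135.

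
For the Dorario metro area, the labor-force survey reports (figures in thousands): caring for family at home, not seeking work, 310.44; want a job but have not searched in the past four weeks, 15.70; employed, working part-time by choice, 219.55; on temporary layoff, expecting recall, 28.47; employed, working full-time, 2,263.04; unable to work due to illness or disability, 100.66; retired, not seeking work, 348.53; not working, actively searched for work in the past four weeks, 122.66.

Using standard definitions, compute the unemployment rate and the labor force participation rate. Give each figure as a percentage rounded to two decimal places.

Employed = 219.55 + 2,263.04 = 2,482.59 thousand.
Unemployed = 28.47 + 122.66 = 151.13 thousand (jobless and actively searching, or on temporary layoff).
Labor force = 2,482.59 + 151.13 = 2,633.72 thousand.
Not in labor force = 310.44 + 15.70 + 100.66 + 348.53 = 775.33 thousand (those not working and not actively searching are outside the labor force — including those who want a job but have given up searching).
Civilian working-age population = 2,633.72 + 775.33 = 3,409.05 thousand.
Unemployment rate = 151.13 / 2,633.72 = 5.74%.
Labor force participation rate = 2,633.72 / 3,409.05 = 77.26%.

Unemployment rate ≈ 5.74%; labor force participation rate ≈ 77.26%.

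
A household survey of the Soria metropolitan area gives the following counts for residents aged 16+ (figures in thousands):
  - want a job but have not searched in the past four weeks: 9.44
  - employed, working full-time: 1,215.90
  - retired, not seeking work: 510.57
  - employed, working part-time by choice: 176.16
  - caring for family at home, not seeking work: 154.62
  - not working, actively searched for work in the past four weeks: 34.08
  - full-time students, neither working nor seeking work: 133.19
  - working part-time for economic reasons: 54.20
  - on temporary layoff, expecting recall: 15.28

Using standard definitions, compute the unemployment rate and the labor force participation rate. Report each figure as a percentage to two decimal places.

Unemployment rate ≈ 3.30%; labor force participation rate ≈ 64.93%.

Employed = 1,215.90 + 176.16 + 54.20 = 1,446.26 thousand (anyone who worked, including part-time for economic reasons, counts as employed).
Unemployed = 34.08 + 15.28 = 49.36 thousand (jobless and actively searching, or on temporary layoff).
Labor force = 1,446.26 + 49.36 = 1,495.62 thousand.
Not in labor force = 9.44 + 510.57 + 154.62 + 133.19 = 807.82 thousand (those not working and not actively searching are outside the labor force — including those who want a job but have given up searching).
Civilian working-age population = 1,495.62 + 807.82 = 2,303.44 thousand.
Unemployment rate = 49.36 / 1,495.62 = 3.30%.
Labor force participation rate = 1,495.62 / 2,303.44 = 64.93%.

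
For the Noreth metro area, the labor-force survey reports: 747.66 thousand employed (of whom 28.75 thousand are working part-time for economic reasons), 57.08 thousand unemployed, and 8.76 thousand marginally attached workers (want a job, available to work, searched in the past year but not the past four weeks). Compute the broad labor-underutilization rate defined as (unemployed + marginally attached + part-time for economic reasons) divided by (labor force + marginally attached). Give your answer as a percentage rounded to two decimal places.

Broad underutilization rate ≈ 11.63%.

Labor force = 747.66 + 57.08 = 804.74 thousand.
Numerator = 57.08 + 8.76 + 28.75 = 94.59 thousand.
Denominator = 804.74 + 8.76 = 813.50 thousand.
Broad rate = 94.59 / 813.50 = 11.63%.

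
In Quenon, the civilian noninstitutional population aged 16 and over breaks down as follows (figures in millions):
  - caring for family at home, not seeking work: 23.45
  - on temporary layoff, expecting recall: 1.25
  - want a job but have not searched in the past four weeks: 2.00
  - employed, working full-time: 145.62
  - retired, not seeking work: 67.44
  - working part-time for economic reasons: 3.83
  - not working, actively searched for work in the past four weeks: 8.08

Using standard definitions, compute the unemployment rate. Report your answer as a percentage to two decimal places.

Employed = 145.62 + 3.83 = 149.45 million (anyone who worked, including part-time for economic reasons, counts as employed).
Unemployed = 1.25 + 8.08 = 9.33 million (jobless and actively searching, or on temporary layoff).
Labor force = 149.45 + 9.33 = 158.78 million.
Unemployment rate = 9.33 / 158.78 = 5.88%.

Unemployment rate ≈ 5.88%.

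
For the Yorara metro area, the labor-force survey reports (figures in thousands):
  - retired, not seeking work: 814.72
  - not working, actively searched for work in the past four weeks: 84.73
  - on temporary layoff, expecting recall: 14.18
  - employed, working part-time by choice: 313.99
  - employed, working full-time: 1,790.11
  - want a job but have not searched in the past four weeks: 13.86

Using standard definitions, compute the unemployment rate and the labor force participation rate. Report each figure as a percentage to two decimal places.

Unemployment rate ≈ 4.49%; labor force participation rate ≈ 72.67%.

Employed = 313.99 + 1,790.11 = 2,104.10 thousand.
Unemployed = 84.73 + 14.18 = 98.91 thousand (jobless and actively searching, or on temporary layoff).
Labor force = 2,104.10 + 98.91 = 2,203.01 thousand.
Not in labor force = 814.72 + 13.86 = 828.58 thousand (those not working and not actively searching are outside the labor force — including those who want a job but have given up searching).
Civilian working-age population = 2,203.01 + 828.58 = 3,031.59 thousand.
Unemployment rate = 98.91 / 2,203.01 = 4.49%.
Labor force participation rate = 2,203.01 / 3,031.59 = 72.67%.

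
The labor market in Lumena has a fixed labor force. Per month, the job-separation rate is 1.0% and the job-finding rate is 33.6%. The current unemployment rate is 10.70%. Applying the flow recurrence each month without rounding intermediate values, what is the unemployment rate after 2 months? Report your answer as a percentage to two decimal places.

Unemployment rate after two months ≈ 6.23%.

With a fixed labor force, u_{t+1} = u_t + s·(1−u_t) − f·u_t = u_t·(1−s−f) + s.
Here 1−s−f = 0.654 and s = 0.010.
u_1 = 0.107000 × 0.654 + 0.010 = 0.079978.
u_2 = 0.079978 × 0.654 + 0.010 = 0.062306.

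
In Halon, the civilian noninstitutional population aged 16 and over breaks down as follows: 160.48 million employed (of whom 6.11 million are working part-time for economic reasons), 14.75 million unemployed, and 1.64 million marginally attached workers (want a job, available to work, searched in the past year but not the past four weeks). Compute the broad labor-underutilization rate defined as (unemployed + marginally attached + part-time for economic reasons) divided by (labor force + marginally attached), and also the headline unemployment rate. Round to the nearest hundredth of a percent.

Labor force = 160.48 + 14.75 = 175.23 million.
Numerator = 14.75 + 1.64 + 6.11 = 22.50 million.
Denominator = 175.23 + 1.64 = 176.87 million.
Broad rate = 22.50 / 176.87 = 12.72%.
Headline unemployment rate = 14.75 / 175.23 = 8.42%.

Broad underutilization rate ≈ 12.72%; headline unemployment rate ≈ 8.42%.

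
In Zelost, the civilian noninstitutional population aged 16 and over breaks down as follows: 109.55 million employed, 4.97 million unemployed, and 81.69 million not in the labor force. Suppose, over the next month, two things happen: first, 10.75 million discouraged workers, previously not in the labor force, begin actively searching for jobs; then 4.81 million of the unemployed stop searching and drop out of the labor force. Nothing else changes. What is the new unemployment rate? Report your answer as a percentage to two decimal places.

New unemployment rate ≈ 9.06%.

Initially, labor force = 109.55 + 4.97 = 114.52 million, so u = 4.97/114.52 = 4.34%.
After the first change, unemployed and labor force both rise by 10.75 → E = 109.55, U = 15.72, labor force = 125.27 million.
After the second change, unemployed and labor force both fall by 4.81 → E = 109.55, U = 10.91, labor force = 120.46 million.
New unemployment rate = 10.91 / 120.46 = 9.06%.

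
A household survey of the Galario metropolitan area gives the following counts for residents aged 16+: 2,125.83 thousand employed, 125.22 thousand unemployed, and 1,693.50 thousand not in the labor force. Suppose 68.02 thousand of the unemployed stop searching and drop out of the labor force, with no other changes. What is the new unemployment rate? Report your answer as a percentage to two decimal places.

New unemployment rate ≈ 2.62%.

Initially, labor force = 2,125.83 + 125.22 = 2,251.05 thousand, so u = 125.22/2,251.05 = 5.56%.
After the change, unemployed and labor force both fall by 68.02 → E = 2,125.83, U = 57.20, labor force = 2,183.03 thousand.
New unemployment rate = 57.20 / 2,183.03 = 2.62%.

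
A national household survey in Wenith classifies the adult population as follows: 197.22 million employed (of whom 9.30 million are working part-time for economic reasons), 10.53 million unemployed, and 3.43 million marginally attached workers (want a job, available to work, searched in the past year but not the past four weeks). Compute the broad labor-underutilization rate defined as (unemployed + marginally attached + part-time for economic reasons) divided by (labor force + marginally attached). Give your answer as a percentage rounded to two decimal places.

Broad underutilization rate ≈ 11.01%.

Labor force = 197.22 + 10.53 = 207.75 million.
Numerator = 10.53 + 3.43 + 9.30 = 23.26 million.
Denominator = 207.75 + 3.43 = 211.18 million.
Broad rate = 23.26 / 211.18 = 11.01%.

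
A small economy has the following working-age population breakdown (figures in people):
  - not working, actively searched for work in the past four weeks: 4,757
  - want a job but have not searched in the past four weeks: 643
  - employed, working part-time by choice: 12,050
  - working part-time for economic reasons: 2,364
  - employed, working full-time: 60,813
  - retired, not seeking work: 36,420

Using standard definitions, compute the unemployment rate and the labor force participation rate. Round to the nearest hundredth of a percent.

Unemployment rate ≈ 5.95%; labor force participation rate ≈ 68.33%.

Employed = 12,050 + 2,364 + 60,813 = 75,227 (anyone who worked, including part-time for economic reasons, counts as employed).
Unemployed = 4,757.
Labor force = 75,227 + 4,757 = 79,984.
Not in labor force = 643 + 36,420 = 37,063 (those not working and not actively searching are outside the labor force — including those who want a job but have given up searching).
Civilian working-age population = 79,984 + 37,063 = 117,047.
Unemployment rate = 4,757 / 79,984 = 5.95%.
Labor force participation rate = 79,984 / 117,047 = 68.33%.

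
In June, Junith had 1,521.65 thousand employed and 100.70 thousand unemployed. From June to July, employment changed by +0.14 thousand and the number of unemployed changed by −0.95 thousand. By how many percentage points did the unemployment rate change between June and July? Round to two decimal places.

June: labor force = 1,521.65 + 100.70 = 1,622.35; u = 100.70/1,622.35 = 6.21%.
July: labor force = 1,521.79 + 99.75 = 1,621.54; u = 99.75/1,621.54 = 6.15%.
Change = 6.15% − 6.21% = −0.06 pp.

The unemployment rate changed by −0.06 percentage points.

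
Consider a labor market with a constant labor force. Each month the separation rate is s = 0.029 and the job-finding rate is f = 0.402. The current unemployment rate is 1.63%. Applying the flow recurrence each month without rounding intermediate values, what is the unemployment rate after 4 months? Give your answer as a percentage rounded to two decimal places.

With a fixed labor force, u_{t+1} = u_t + s·(1−u_t) − f·u_t = u_t·(1−s−f) + s.
Here 1−s−f = 0.569 and s = 0.029.
u_1 = 0.016300 × 0.569 + 0.029 = 0.038275.
u_2 = 0.038275 × 0.569 + 0.029 = 0.050778.
u_3 = 0.050778 × 0.569 + 0.029 = 0.057893.
u_4 = 0.057893 × 0.569 + 0.029 = 0.061941.

Unemployment rate after four months ≈ 6.19%.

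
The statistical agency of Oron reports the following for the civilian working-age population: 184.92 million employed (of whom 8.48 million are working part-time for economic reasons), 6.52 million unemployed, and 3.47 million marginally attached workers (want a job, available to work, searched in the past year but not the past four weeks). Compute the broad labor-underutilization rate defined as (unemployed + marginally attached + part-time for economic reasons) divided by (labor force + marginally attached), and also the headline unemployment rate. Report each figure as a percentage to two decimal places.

Labor force = 184.92 + 6.52 = 191.44 million.
Numerator = 6.52 + 3.47 + 8.48 = 18.47 million.
Denominator = 191.44 + 3.47 = 194.91 million.
Broad rate = 18.47 / 194.91 = 9.48%.
Headline unemployment rate = 6.52 / 191.44 = 3.41%.

Broad underutilization rate ≈ 9.48%; headline unemployment rate ≈ 3.41%.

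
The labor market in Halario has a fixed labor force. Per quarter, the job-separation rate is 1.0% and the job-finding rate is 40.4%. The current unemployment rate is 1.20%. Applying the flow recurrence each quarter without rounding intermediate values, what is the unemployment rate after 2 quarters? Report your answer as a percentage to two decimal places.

With a fixed labor force, u_{t+1} = u_t + s·(1−u_t) − f·u_t = u_t·(1−s−f) + s.
Here 1−s−f = 0.586 and s = 0.010.
u_1 = 0.012000 × 0.586 + 0.010 = 0.017032.
u_2 = 0.017032 × 0.586 + 0.010 = 0.019981.

Unemployment rate after two quarters ≈ 2.00%.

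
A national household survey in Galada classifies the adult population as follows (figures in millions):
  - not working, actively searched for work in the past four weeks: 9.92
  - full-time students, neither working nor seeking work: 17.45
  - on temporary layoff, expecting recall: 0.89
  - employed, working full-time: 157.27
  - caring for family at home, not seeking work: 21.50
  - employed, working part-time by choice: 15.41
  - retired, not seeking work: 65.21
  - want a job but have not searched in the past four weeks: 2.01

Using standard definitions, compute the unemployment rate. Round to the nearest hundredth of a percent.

Employed = 157.27 + 15.41 = 172.68 million.
Unemployed = 9.92 + 0.89 = 10.81 million (jobless and actively searching, or on temporary layoff).
Labor force = 172.68 + 10.81 = 183.49 million.
Unemployment rate = 10.81 / 183.49 = 5.89%.

Unemployment rate ≈ 5.89%.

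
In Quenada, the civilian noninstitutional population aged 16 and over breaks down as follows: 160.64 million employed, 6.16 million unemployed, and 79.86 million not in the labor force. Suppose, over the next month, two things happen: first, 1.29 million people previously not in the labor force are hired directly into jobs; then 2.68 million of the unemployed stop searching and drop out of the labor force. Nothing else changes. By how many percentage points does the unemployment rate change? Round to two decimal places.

The unemployment rate changes by −1.59 percentage points.

Initially, labor force = 160.64 + 6.16 = 166.80 million, so u = 6.16/166.80 = 3.69%.
After the first change, employed and labor force both rise by 1.29; unemployed unchanged → E = 161.93, U = 6.16, labor force = 168.09 million.
After the second change, unemployed and labor force both fall by 2.68 → E = 161.93, U = 3.48, labor force = 165.41 million.
New unemployment rate = 3.48 / 165.41 = 2.10%.
Change = 2.10% − 3.69% = −1.59 percentage points.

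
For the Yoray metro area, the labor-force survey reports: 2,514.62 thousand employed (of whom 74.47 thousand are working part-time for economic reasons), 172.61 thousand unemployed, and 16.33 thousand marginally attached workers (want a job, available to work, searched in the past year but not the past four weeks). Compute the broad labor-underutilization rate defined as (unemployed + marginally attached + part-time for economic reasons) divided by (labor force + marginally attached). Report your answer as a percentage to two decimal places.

Broad underutilization rate ≈ 9.74%.

Labor force = 2,514.62 + 172.61 = 2,687.23 thousand.
Numerator = 172.61 + 16.33 + 74.47 = 263.41 thousand.
Denominator = 2,687.23 + 16.33 = 2,703.56 thousand.
Broad rate = 263.41 / 2,703.56 = 9.74%.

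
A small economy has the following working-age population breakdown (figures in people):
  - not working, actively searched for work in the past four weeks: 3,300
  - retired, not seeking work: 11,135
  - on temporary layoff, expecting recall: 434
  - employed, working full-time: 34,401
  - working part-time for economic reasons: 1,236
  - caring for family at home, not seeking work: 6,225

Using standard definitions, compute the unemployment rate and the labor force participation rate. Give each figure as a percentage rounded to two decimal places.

Unemployment rate ≈ 9.48%; labor force participation rate ≈ 69.40%.

Employed = 34,401 + 1,236 = 35,637 (anyone who worked, including part-time for economic reasons, counts as employed).
Unemployed = 3,300 + 434 = 3,734 (jobless and actively searching, or on temporary layoff).
Labor force = 35,637 + 3,734 = 39,371.
Not in labor force = 11,135 + 6,225 = 17,360 (those not working and not actively searching are outside the labor force).
Civilian working-age population = 39,371 + 17,360 = 56,731.
Unemployment rate = 3,734 / 39,371 = 9.48%.
Labor force participation rate = 39,371 / 56,731 = 69.40%.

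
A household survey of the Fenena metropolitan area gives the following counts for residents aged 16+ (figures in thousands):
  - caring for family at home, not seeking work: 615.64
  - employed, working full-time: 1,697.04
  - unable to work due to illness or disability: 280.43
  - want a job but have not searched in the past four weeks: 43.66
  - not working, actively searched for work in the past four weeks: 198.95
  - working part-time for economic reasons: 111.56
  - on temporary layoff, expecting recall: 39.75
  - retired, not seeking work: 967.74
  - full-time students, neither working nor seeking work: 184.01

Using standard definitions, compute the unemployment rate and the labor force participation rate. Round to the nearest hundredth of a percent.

Employed = 1,697.04 + 111.56 = 1,808.60 thousand (anyone who worked, including part-time for economic reasons, counts as employed).
Unemployed = 198.95 + 39.75 = 238.70 thousand (jobless and actively searching, or on temporary layoff).
Labor force = 1,808.60 + 238.70 = 2,047.30 thousand.
Not in labor force = 615.64 + 280.43 + 43.66 + 967.74 + 184.01 = 2,091.48 thousand (those not working and not actively searching are outside the labor force — including those who want a job but have given up searching).
Civilian working-age population = 2,047.30 + 2,091.48 = 4,138.78 thousand.
Unemployment rate = 238.70 / 2,047.30 = 11.66%.
Labor force participation rate = 2,047.30 / 4,138.78 = 49.47%.

Unemployment rate ≈ 11.66%; labor force participation rate ≈ 49.47%.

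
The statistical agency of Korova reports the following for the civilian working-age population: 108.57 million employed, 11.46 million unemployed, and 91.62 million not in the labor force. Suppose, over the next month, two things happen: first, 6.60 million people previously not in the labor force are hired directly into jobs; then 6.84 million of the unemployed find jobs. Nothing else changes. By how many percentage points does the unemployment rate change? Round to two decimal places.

The unemployment rate changes by −5.90 percentage points.

Initially, labor force = 108.57 + 11.46 = 120.03 million, so u = 11.46/120.03 = 9.55%.
After the first change, employed and labor force both rise by 6.60; unemployed unchanged → E = 115.17, U = 11.46, labor force = 126.63 million.
After the second change, unemployed falls and employed rises by 6.84; labor force unchanged → E = 122.01, U = 4.62, labor force = 126.63 million.
New unemployment rate = 4.62 / 126.63 = 3.65%.
Change = 3.65% − 9.55% = −5.90 percentage points.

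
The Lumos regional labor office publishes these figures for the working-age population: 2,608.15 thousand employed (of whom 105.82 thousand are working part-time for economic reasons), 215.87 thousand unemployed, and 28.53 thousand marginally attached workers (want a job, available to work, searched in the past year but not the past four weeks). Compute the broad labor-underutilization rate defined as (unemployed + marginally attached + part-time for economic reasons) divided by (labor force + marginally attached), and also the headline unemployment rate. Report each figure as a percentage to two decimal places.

Labor force = 2,608.15 + 215.87 = 2,824.02 thousand.
Numerator = 215.87 + 28.53 + 105.82 = 350.22 thousand.
Denominator = 2,824.02 + 28.53 = 2,852.55 thousand.
Broad rate = 350.22 / 2,852.55 = 12.28%.
Headline unemployment rate = 215.87 / 2,824.02 = 7.64%.

Broad underutilization rate ≈ 12.28%; headline unemployment rate ≈ 7.64%.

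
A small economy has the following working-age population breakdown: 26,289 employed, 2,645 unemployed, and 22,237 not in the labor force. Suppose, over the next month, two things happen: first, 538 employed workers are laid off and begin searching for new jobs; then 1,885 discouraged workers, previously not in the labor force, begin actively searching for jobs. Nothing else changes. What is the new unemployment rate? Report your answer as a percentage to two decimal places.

New unemployment rate ≈ 16.44%.

Initially, labor force = 26,289 + 2,645 = 28,934, so u = 2,645/28,934 = 9.14%.
After the first change, employed falls and unemployed rises by 538; labor force unchanged → E = 25,751, U = 3,183, labor force = 28,934.
After the second change, unemployed and labor force both rise by 1,885 → E = 25,751, U = 5,068, labor force = 30,819.
New unemployment rate = 5,068 / 30,819 = 16.44%.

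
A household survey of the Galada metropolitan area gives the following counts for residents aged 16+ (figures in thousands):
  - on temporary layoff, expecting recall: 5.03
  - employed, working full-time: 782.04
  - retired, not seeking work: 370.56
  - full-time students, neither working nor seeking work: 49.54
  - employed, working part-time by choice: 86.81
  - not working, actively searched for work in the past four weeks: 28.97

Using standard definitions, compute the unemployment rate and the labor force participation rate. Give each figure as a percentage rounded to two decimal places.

Employed = 782.04 + 86.81 = 868.85 thousand.
Unemployed = 5.03 + 28.97 = 34.00 thousand (jobless and actively searching, or on temporary layoff).
Labor force = 868.85 + 34.00 = 902.85 thousand.
Not in labor force = 370.56 + 49.54 = 420.10 thousand (those not working and not actively searching are outside the labor force).
Civilian working-age population = 902.85 + 420.10 = 1,322.95 thousand.
Unemployment rate = 34.00 / 902.85 = 3.77%.
Labor force participation rate = 902.85 / 1,322.95 = 68.25%.

Unemployment rate ≈ 3.77%; labor force participation rate ≈ 68.25%.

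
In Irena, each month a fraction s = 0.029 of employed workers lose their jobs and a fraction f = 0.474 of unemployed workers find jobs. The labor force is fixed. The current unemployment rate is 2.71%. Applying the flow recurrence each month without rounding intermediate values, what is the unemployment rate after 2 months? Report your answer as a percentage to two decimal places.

Unemployment rate after two months ≈ 5.01%.

With a fixed labor force, u_{t+1} = u_t + s·(1−u_t) − f·u_t = u_t·(1−s−f) + s.
Here 1−s−f = 0.497 and s = 0.029.
u_1 = 0.027100 × 0.497 + 0.029 = 0.042469.
u_2 = 0.042469 × 0.497 + 0.029 = 0.050107.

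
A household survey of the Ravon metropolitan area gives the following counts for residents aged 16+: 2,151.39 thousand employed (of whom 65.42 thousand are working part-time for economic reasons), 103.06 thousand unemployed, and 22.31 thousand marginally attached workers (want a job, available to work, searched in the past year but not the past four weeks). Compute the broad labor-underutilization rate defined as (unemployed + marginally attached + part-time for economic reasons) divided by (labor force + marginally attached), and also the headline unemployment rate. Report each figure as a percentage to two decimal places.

Broad underutilization rate ≈ 8.38%; headline unemployment rate ≈ 4.57%.

Labor force = 2,151.39 + 103.06 = 2,254.45 thousand.
Numerator = 103.06 + 22.31 + 65.42 = 190.79 thousand.
Denominator = 2,254.45 + 22.31 = 2,276.76 thousand.
Broad rate = 190.79 / 2,276.76 = 8.38%.
Headline unemployment rate = 103.06 / 2,254.45 = 4.57%.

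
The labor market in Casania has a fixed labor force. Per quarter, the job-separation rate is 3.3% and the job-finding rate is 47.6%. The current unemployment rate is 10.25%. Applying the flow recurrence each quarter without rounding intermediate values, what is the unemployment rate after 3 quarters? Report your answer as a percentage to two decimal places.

With a fixed labor force, u_{t+1} = u_t + s·(1−u_t) − f·u_t = u_t·(1−s−f) + s.
Here 1−s−f = 0.491 and s = 0.033.
u_1 = 0.102500 × 0.491 + 0.033 = 0.083327.
u_2 = 0.083327 × 0.491 + 0.033 = 0.073914.
u_3 = 0.073914 × 0.491 + 0.033 = 0.069292.

Unemployment rate after three quarters ≈ 6.93%.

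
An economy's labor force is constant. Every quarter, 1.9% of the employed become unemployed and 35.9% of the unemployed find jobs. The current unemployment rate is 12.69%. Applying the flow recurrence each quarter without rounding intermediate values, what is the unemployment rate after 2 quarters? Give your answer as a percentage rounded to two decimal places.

With a fixed labor force, u_{t+1} = u_t + s·(1−u_t) − f·u_t = u_t·(1−s−f) + s.
Here 1−s−f = 0.622 and s = 0.019.
u_1 = 0.126900 × 0.622 + 0.019 = 0.097932.
u_2 = 0.097932 × 0.622 + 0.019 = 0.079914.

Unemployment rate after two quarters ≈ 7.99%.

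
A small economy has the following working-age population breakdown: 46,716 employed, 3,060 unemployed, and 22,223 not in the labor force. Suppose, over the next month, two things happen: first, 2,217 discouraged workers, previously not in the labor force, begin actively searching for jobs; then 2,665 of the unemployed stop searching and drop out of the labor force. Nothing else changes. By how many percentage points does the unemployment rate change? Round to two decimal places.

The unemployment rate changes by −0.85 percentage points.

Initially, labor force = 46,716 + 3,060 = 49,776, so u = 3,060/49,776 = 6.15%.
After the first change, unemployed and labor force both rise by 2,217 → E = 46,716, U = 5,277, labor force = 51,993.
After the second change, unemployed and labor force both fall by 2,665 → E = 46,716, U = 2,612, labor force = 49,328.
New unemployment rate = 2,612 / 49,328 = 5.30%.
Change = 5.30% − 6.15% = −0.85 percentage points.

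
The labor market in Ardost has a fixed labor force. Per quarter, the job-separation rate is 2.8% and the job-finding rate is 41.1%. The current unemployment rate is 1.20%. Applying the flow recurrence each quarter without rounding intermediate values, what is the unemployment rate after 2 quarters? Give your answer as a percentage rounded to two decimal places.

Unemployment rate after two quarters ≈ 4.75%.

With a fixed labor force, u_{t+1} = u_t + s·(1−u_t) − f·u_t = u_t·(1−s−f) + s.
Here 1−s−f = 0.561 and s = 0.028.
u_1 = 0.012000 × 0.561 + 0.028 = 0.034732.
u_2 = 0.034732 × 0.561 + 0.028 = 0.047485.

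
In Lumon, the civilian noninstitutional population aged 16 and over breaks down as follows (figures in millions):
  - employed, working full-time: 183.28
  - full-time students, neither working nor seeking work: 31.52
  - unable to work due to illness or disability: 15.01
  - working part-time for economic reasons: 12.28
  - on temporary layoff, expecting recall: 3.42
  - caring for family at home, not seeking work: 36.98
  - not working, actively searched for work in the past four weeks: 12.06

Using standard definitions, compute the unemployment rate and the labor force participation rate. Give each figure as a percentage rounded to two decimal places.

Employed = 183.28 + 12.28 = 195.56 million (anyone who worked, including part-time for economic reasons, counts as employed).
Unemployed = 3.42 + 12.06 = 15.48 million (jobless and actively searching, or on temporary layoff).
Labor force = 195.56 + 15.48 = 211.04 million.
Not in labor force = 31.52 + 15.01 + 36.98 = 83.51 million (those not working and not actively searching are outside the labor force).
Civilian working-age population = 211.04 + 83.51 = 294.55 million.
Unemployment rate = 15.48 / 211.04 = 7.34%.
Labor force participation rate = 211.04 / 294.55 = 71.65%.

Unemployment rate ≈ 7.34%; labor force participation rate ≈ 71.65%.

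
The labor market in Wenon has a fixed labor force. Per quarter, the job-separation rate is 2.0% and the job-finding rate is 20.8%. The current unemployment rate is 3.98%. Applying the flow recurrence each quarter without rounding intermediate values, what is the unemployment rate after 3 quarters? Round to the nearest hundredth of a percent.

Unemployment rate after three quarters ≈ 6.57%.

With a fixed labor force, u_{t+1} = u_t + s·(1−u_t) − f·u_t = u_t·(1−s−f) + s.
Here 1−s−f = 0.772 and s = 0.020.
u_1 = 0.039800 × 0.772 + 0.020 = 0.050726.
u_2 = 0.050726 × 0.772 + 0.020 = 0.059160.
u_3 = 0.059160 × 0.772 + 0.020 = 0.065672.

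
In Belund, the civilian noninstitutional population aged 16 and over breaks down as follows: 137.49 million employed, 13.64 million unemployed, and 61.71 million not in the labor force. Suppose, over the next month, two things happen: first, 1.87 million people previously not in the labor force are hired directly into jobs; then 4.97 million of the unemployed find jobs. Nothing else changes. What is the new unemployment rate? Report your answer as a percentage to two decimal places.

New unemployment rate ≈ 5.67%.

Initially, labor force = 137.49 + 13.64 = 151.13 million, so u = 13.64/151.13 = 9.03%.
After the first change, employed and labor force both rise by 1.87; unemployed unchanged → E = 139.36, U = 13.64, labor force = 153.00 million.
After the second change, unemployed falls and employed rises by 4.97; labor force unchanged → E = 144.33, U = 8.67, labor force = 153.00 million.
New unemployment rate = 8.67 / 153.00 = 5.67%.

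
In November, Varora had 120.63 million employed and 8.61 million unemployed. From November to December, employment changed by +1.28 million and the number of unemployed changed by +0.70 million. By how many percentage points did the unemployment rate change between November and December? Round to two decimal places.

The unemployment rate changed by +0.43 percentage points.

November: labor force = 120.63 + 8.61 = 129.24; u = 8.61/129.24 = 6.66%.
December: labor force = 121.91 + 9.31 = 131.22; u = 9.31/131.22 = 7.09%.
Change = 7.09% − 6.66% = +0.43 pp.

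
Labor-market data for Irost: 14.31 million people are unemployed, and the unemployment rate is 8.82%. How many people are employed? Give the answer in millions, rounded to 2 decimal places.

About 147.93 million are employed.

Labor force = U / u = 14.31 / 0.0882 ≈ 162.24 million.
Employed = labor force − unemployed = 162.24 − 14.31 = 147.93 million.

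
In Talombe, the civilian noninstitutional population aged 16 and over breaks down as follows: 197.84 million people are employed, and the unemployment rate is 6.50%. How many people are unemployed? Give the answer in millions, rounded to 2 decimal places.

Let U be the number unemployed. The labor force is E + U, and U/(E+U) = 0.0650.
So U = 0.0650 × 197.84 / (1 − 0.0650) = 12.8596 / 0.9350 ≈ 13.75 million.

About 13.75 million are unemployed.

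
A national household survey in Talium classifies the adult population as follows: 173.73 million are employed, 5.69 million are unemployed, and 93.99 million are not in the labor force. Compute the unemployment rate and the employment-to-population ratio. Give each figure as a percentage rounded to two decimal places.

Labor force = employed + unemployed = 173.73 + 5.69 = 179.42 million.
Working-age population = 179.42 + 93.99 = 273.41 million.
Unemployment rate = 5.69 / 179.42 = 3.17%.
Employment-population ratio = 173.73 / 273.41 = 63.54%.

Unemployment rate ≈ 3.17%; employment-population ratio ≈ 63.54%.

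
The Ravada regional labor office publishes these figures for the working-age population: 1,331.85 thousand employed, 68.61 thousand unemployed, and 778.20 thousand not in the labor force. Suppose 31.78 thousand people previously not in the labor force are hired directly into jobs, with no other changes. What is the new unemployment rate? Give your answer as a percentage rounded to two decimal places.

Initially, labor force = 1,331.85 + 68.61 = 1,400.46 thousand, so u = 68.61/1,400.46 = 4.90%.
After the change, employed and labor force both rise by 31.78; unemployed unchanged → E = 1,363.63, U = 68.61, labor force = 1,432.24 thousand.
New unemployment rate = 68.61 / 1,432.24 = 4.79%.

New unemployment rate ≈ 4.79%.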